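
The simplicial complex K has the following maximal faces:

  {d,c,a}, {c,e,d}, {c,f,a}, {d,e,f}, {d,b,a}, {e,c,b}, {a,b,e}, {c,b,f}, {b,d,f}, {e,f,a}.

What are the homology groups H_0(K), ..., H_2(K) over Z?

We work with the vertex ordering a < b < c < d < e < f. The simplices of K, each written with vertices in increasing order, are:

  0-simplices (6): a, b, c, d, e, f
  1-simplices (15): ab, ac, ad, ae, af, bc, bd, be, bf, cd, ce, cf, de, df, ef
  2-simplices (10): abd, abe, acd, acf, aef, bce, bcf, bdf, cde, def

Hence C_0 ≅ Z^6, C_1 ≅ Z^15, C_2 ≅ Z^10.

Boundary ∂_1: C_1 → C_0 sends each edge [p,q] (with p < q) to q − p. For instance
  ∂cd = d − c.
This gives a 6×15 integer matrix of rank 5; reducing to Smith normal form yields diagonal entries (1,1,1,1,1).

Boundary ∂_2: C_2 → C_1 sends each 2-simplex [p,q,r] to [q,r] − [p,r] + [p,q]. For instance
  ∂bce = ce − be + bc,
  ∂def = ef − df + de.
The 15×10 boundary matrix has rank 10 and Smith normal form diag(1,1,1,1,1,1,1,1,1,2).

Reading off H_k = ker ∂_k / im ∂_{k+1}:

  H_0: rank C_0 − rank ∂_1 = 6 − 5 = 1, and the invariant factors of ∂_1 are all 1, so H_0 ≅ Z.
  H_1: rank ker ∂_1 − rank ∂_2 = (15 − 5) − 10 = 0, and ∂_2 has invariant factor 2 > 1, so H_1 ≅ Z/2.
  H_2: rank ker ∂_2 − rank ∂_3 = (10 − 10) − 0 = 0, and there is no ∂_3, so H_2 ≅ 0.

As a check, the Euler characteristic is 6 − 15 + 10 = 1, which agrees with 1 − 0 + 0 = 1.
(K is a triangulation of the real projective plane RP^2.)

H_0 = Z,  H_1 = Z/2,  H_2 = 0.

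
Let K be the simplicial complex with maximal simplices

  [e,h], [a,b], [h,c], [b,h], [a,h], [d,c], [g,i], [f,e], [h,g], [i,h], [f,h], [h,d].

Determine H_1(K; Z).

H_1 = Z^4.

K has 9 vertices, 12 edges.
rank ∂_1 = 8, rank ∂_2 = 0 ⇒ b_1 = 12 − 8 − 0 = 4. So H_1 = Z^4.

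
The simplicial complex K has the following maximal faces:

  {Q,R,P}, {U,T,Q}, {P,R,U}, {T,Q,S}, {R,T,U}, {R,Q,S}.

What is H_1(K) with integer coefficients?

H_1 = Z.

Fix the vertex order P < Q < R < S < T < U and write every simplex with vertices in increasing order. Then dim K = 2 and the simplices of K are:

  0-simplices (6): P, Q, R, S, T, U
  1-simplices (12): PQ, PR, PU, QR, QS, QT, QU, RS, RT, RU, ST, TU
  2-simplices (6): PQR, PRU, QRS, QST, QTU, RTU

giving chain groups C_0 ≅ Z^6, C_1 ≅ Z^12, C_2 ≅ Z^6.

Boundary ∂_1: C_1 → C_0 maps an edge to its endpoints' difference, ∂[p,q] = q − p.
The resulting 6×12 matrix has rank 5, and its Smith normal form has invariant factors (1,1,1,1,1).

∂_2: C_2 → C_1 sends each 2-simplex [p,q,r] to [q,r] − [p,r] + [p,q]. For instance
  ∂RTU = TU − RU + RT,
  ∂PQR = QR − PR + PQ.
The 12×6 boundary matrix has rank 6 and Smith normal form diag(1,1,1,1,1,1).

Now H_k = ker ∂_k / im ∂_{k+1}, so:

  H_1: rank ker ∂_1 − rank ∂_2 = (12 − 5) − 6 = 1, and the invariant factors of ∂_2 are all 1, so H_1 = Z.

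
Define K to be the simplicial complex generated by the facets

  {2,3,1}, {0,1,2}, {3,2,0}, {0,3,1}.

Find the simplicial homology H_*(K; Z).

K has 4 vertices, 6 edges, 4 triangles.
rank ∂_0 = 0, rank ∂_1 = 3 ⇒ b_0 = 4 − 0 − 3 = 1; all invariant factors of ∂_1 are 1 so no torsion. So H_0 ≅ Z.
rank ∂_1 = 3, rank ∂_2 = 3 ⇒ b_1 = 6 − 3 − 3 = 0; all invariant factors of ∂_2 are 1 so no torsion. So H_1 ≅ 0.
rank ∂_2 = 3, rank ∂_3 = 0 ⇒ b_2 = 4 − 3 − 0 = 1. So H_2 ≅ Z.

H_0 ≅ Z,  H_1 = 0,  H_2 ≅ Z.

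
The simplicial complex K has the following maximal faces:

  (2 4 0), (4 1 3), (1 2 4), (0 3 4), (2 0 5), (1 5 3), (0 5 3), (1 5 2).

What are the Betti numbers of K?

b_0 = 1, b_1 = 0, b_2 = 1.

We work with the vertex ordering 0 < 1 < 2 < 3 < 4 < 5. The simplices of K, each written with vertices in increasing order, are:

  0-simplices (6): [0], [1], [2], [3], [4], [5]
  1-simplices (12): [0,2], [0,3], [0,4], [0,5], [1,2], [1,3], [1,4], [1,5], [2,4], [2,5], [3,4], [3,5]
  2-simplices (8): [0,2,4], [0,2,5], [0,3,4], [0,3,5], [1,2,4], [1,2,5], [1,3,4], [1,3,5]

giving chain groups C_0 ≅ Z^6, C_1 ≅ Z^12, C_2 ≅ Z^8.

The boundary map ∂_1: C_1 → C_0 maps an edge to its endpoints' difference, ∂[p,q] = q − p.
As a 6×12 matrix over Z this has rank 5, with invariant factors (1,1,1,1,1).

Boundary ∂_2: C_2 → C_1 sends each 2-simplex [p,q,r] to [q,r] − [p,r] + [p,q]. For instance
  ∂[1,2,4] = [2,4] − [1,4] + [1,2],
  ∂[1,3,5] = [3,5] − [1,5] + [1,3].
This gives a 12×8 integer matrix of rank 7; reducing to Smith normal form yields diagonal entries (1,1,1,1,1,1,1).

From H_k ≅ ker(∂_k) / im(∂_{k+1}) we obtain:

  H_0: rank C_0 − rank ∂_1 = 6 − 5 = 1, and the invariant factors of ∂_1 are all 1, so H_0 = Z.
  H_1: rank ker ∂_1 − rank ∂_2 = (12 − 5) − 7 = 0, and the invariant factors of ∂_2 are all 1, so H_1 = 0.
  H_2: rank ker ∂_2 − rank ∂_3 = (8 − 7) − 0 = 1, and there is no ∂_3, so H_2 = Z.

As a check, the Euler characteristic is 6 − 12 + 8 = 2, which agrees with 1 − 0 + 1 = 2.

Hence the Betti numbers are b_0 = 1, b_1 = 0, b_2 = 1.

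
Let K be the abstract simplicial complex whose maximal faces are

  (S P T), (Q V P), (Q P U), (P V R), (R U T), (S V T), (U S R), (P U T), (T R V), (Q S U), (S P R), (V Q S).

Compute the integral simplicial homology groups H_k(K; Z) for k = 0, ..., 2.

Fix the vertex order P < Q < R < S < T < U < V and write every simplex with vertices in increasing order. Then dim K = 2 and the simplices of K are:

  0-simplices (7): P, Q, R, S, T, U, V
  1-simplices (18): PQ, PR, PS, PT, PU, PV, QS, QU, QV, RS, RT, RU, RV, ST, SU, SV, TU, TV
  2-simplices (12): PQU, PQV, PRS, PRV, PST, PTU, QSU, QSV, RSU, RTU, RTV, STV

so the chain groups are C_0 ≅ Z^7, C_1 ≅ Z^18, C_2 ≅ Z^12.

Boundary ∂_1: C_1 → C_0 maps an edge to its endpoints' difference, ∂[p,q] = q − p.
This gives a 7×18 integer matrix of rank 6; reducing to Smith normal form yields diagonal entries (1,1,1,1,1,1).

The boundary map ∂_2: C_2 → C_1 acts by ∂[p,q,r] = [q,r] − [p,r] + [p,q]. For instance
  ∂RTU = TU − RU + RT,
  ∂PQV = QV − PV + PQ.
As a 18×12 matrix over Z this has rank 12, with invariant factors (1,1,1,1,1,1,1,1,1,1,1,2).

Reading off H_k = ker ∂_k / im ∂_{k+1}:

  H_0: rank C_0 − rank ∂_1 = 7 − 6 = 1, and the invariant factors of ∂_1 are all 1, so H_0 = Z.
  H_1: rank ker ∂_1 − rank ∂_2 = (18 − 6) − 12 = 0, and ∂_2 has invariant factor 2 > 1, so H_1 = Z/2.
  H_2: rank ker ∂_2 − rank ∂_3 = (12 − 12) − 0 = 0, and there is no ∂_3, so H_2 = 0.

As a check, the Euler characteristic is 7 − 18 + 12 = 1, which agrees with 1 − 0 + 0 = 1.
(K is a triangulation of the real projective plane RP^2.)

H_0 = Z,  H_1 = Z/2,  H_2 = 0.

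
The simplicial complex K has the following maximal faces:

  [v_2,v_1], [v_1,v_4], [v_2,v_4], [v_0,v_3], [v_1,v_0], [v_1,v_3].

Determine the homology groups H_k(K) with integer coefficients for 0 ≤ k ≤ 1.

Order the vertices as v_0 < v_1 < v_2 < v_3 < v_4. Listing each simplex with vertices in this order, K has dimension 1 with simplices:

  0-simplices (5): [v_0], [v_1], [v_2], [v_3], [v_4]
  1-simplices (6): [v_0,v_1], [v_0,v_3], [v_1,v_2], [v_1,v_3], [v_1,v_4], [v_2,v_4]

Hence C_0 ≅ Z^5, C_1 ≅ Z^6.

The boundary map ∂_1: C_1 → C_0 sends each edge [p,q] (with p < q) to q − p. For instance
  ∂[v_0,v_3] = [v_3] − [v_0].
The resulting 5×6 matrix has rank 4, and its Smith normal form has invariant factors (1,1,1,1).

Now H_k = ker ∂_k / im ∂_{k+1}, so:

  H_0: rank C_0 − rank ∂_1 = 5 − 4 = 1, and the invariant factors of ∂_1 are all 1, so H_0 = Z.
  H_1: rank ker ∂_1 − rank ∂_2 = (6 − 4) − 0 = 2, and there is no ∂_2, so H_1 = Z^2.

As a check, the Euler characteristic is 5 − 6 = -1, which agrees with 1 − 2 = -1.

H_0 ≅ Z,  H_1 ≅ Z^2.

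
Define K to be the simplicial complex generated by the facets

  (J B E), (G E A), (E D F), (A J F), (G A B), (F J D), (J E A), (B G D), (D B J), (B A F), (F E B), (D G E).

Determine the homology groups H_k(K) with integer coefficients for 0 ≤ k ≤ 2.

H_0 = Z,  H_1 = Z/2,  H_2 = 0.

We work with the vertex ordering A < B < D < E < F < G < J. The simplices of K, each written with vertices in increasing order, are:

  0-simplices (7): A, B, D, E, F, G, J
  1-simplices (18): AB, AE, AF, AG, AJ, BD, BE, BF, BG, BJ, DE, DF, DG, DJ, EF, EG, EJ, FJ
  2-simplices (12): ABF, ABG, AEG, AEJ, AFJ, BDG, BDJ, BEF, BEJ, DEF, DEG, DFJ

giving chain groups C_0 ≅ Z^7, C_1 ≅ Z^18, C_2 ≅ Z^12.

Boundary ∂_1: C_1 → C_0 is given by ∂[p,q] = [q] − [p]. For instance
  ∂DF = F − D.
The 7×18 boundary matrix has rank 6 and Smith normal form diag(1,1,1,1,1,1).

The boundary map ∂_2: C_2 → C_1 acts by ∂[p,q,r] = [q,r] − [p,r] + [p,q]. For instance
  ∂DEG = EG − DG + DE,
  ∂BEF = EF − BF + BE.
The resulting 18×12 matrix has rank 12, and its Smith normal form has invariant factors (1,1,1,1,1,1,1,1,1,1,1,2).

Reading off H_k = ker ∂_k / im ∂_{k+1}:

  H_0: rank C_0 − rank ∂_1 = 7 − 6 = 1, and the invariant factors of ∂_1 are all 1, so H_0 ≅ Z.
  H_1: rank ker ∂_1 − rank ∂_2 = (18 − 6) − 12 = 0, and ∂_2 has invariant factor 2 > 1, so H_1 ≅ Z/2.
  H_2: rank ker ∂_2 − rank ∂_3 = (12 − 12) − 0 = 0, and there is no ∂_3, so H_2 ≅ 0.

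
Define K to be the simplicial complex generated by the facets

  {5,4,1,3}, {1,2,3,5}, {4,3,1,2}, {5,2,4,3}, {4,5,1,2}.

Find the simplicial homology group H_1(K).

Order the vertices as 1 < 2 < 3 < 4 < 5. Listing each simplex with vertices in this order, K has dimension 3 with simplices:

  0-simplices (5): [1], [2], [3], [4], [5]
  1-simplices (10): [1,2], [1,3], [1,4], [1,5], [2,3], [2,4], [2,5], [3,4], [3,5], [4,5]
  2-simplices (10): [1,2,3], [1,2,4], [1,2,5], [1,3,4], [1,3,5], [1,4,5], [2,3,4], [2,3,5], [2,4,5], [3,4,5]
  3-simplices (5): [1,2,3,4], [1,2,3,5], [1,2,4,5], [1,3,4,5], [2,3,4,5]

giving chain groups C_0 ≅ Z^5, C_1 ≅ Z^10, C_2 ≅ Z^10, C_3 ≅ Z^5.

∂_1: C_1 → C_0 sends each edge [p,q] (with p < q) to q − p. For instance
  ∂[1,5] = [5] − [1].
The 5×10 boundary matrix has rank 4 and Smith normal form diag(1,1,1,1).

The boundary map ∂_2: C_2 → C_1 sends each 2-simplex [p,q,r] to [q,r] − [p,r] + [p,q]. For instance
  ∂[1,4,5] = [4,5] − [1,5] + [1,4],
  ∂[2,3,5] = [3,5] − [2,5] + [2,3].
The resulting 10×10 matrix has rank 6, and its Smith normal form has invariant factors (1,1,1,1,1,1).

The boundary map ∂_3: C_3 → C_2 sends each 3-simplex σ to the alternating sum Σ_i (−1)^i (σ with its i-th vertex removed). For instance
  ∂[2,3,4,5] = [3,4,5] − [2,4,5] + [2,3,5] − [2,3,4],
  ∂[1,2,4,5] = [2,4,5] − [1,4,5] + [1,2,5] − [1,2,4].
The resulting 10×5 matrix has rank 4, and its Smith normal form has invariant factors (1,1,1,1).

Computing H_k = (kernel of ∂_k) / (image of ∂_{k+1}):

  H_1: rank ker ∂_1 − rank ∂_2 = (10 − 4) − 6 = 0, and the invariant factors of ∂_2 are all 1, so H_1 = 0.

H_1 = 0.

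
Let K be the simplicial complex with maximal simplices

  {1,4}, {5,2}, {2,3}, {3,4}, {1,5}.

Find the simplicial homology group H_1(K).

H_1 = Z.

We work with the vertex ordering 1 < 2 < 3 < 4 < 5. The simplices of K, each written with vertices in increasing order, are:

  0-simplices (5): [1], [2], [3], [4], [5]
  1-simplices (5): [1,4], [1,5], [2,3], [2,5], [3,4]

so the chain groups are C_0 ≅ Z^5, C_1 ≅ Z^5.

∂_1: C_1 → C_0 maps an edge to its endpoints' difference, ∂[p,q] = q − p. For instance
  ∂[3,4] = [4] − [3].
As a 5×5 matrix over Z this has rank 4, with invariant factors (1,1,1,1).

Computing H_k = (kernel of ∂_k) / (image of ∂_{k+1}):

  H_1: rank ker ∂_1 − rank ∂_2 = (5 − 4) − 0 = 1, and there is no ∂_2, so H_1 = Z.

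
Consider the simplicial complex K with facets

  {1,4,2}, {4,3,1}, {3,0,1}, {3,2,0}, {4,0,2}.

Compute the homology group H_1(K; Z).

H_1 = Z.

K has 5 vertices, 10 edges, 5 triangles.
rank ∂_1 = 4, rank ∂_2 = 5 ⇒ b_1 = 10 − 4 − 5 = 1; all invariant factors of ∂_2 are 1 so no torsion. So H_1 ≅ Z.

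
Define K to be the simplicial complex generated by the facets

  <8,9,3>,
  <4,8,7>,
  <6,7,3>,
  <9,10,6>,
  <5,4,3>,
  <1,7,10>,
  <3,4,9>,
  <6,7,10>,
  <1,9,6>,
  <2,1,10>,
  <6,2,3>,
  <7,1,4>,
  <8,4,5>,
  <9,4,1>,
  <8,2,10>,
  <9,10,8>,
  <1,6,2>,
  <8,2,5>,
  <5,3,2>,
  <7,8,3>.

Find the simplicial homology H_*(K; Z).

Take the total order 1 < 2 < 3 < 4 < 5 < 6 < 7 < 8 < 9 < 10 on the vertex set. Then K (dimension 2) consists of the simplices:

  0-simplices (10): [1], [2], [3], [4], [5], [6], [7], [8], [9], [10]
  1-simplices (30): (30 of them)
  2-simplices (20): (20 of them)

Hence C_0 ≅ Z^10, C_1 ≅ Z^30, C_2 ≅ Z^20.

The boundary map ∂_1: C_1 → C_0 maps an edge to its endpoints' difference, ∂[p,q] = q − p. For instance
  ∂[1,10] = [10] − [1].
As a 10×30 matrix over Z this has rank 9, with invariant factors (1,1,1,1,1,1,1,1,1).

∂_2: C_2 → C_1 maps a triangle to the signed sum of its edges. For instance
  ∂[6,9,10] = [9,10] − [6,10] + [6,9],
  ∂[8,9,10] = [9,10] − [8,10] + [8,9].
The resulting 30×20 matrix has rank 20, and its Smith normal form has invariant factors (1,1,1,1,1,1,1,1,1,1,1,1,1,1,1,1,1,1,1,2).

Reading off H_k = ker ∂_k / im ∂_{k+1}:

  H_0: rank C_0 − rank ∂_1 = 10 − 9 = 1, and the invariant factors of ∂_1 are all 1, so H_0 = Z.
  H_1: rank ker ∂_1 − rank ∂_2 = (30 − 9) − 20 = 1, and ∂_2 has invariant factor 2 > 1, so H_1 = Z ⊕ Z_2.
  H_2: rank ker ∂_2 − rank ∂_3 = (20 − 20) − 0 = 0, and there is no ∂_3, so H_2 = 0.

H_0 ≅ Z,  H_1 ≅ Z ⊕ Z_2,  H_2 = 0.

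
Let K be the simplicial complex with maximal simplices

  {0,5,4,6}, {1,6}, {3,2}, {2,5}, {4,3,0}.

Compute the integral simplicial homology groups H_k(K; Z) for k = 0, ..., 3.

H_0 = Z,  H_1 = Z,  H_2 = 0,  H_3 = 0.

We work with the vertex ordering 0 < 1 < 2 < 3 < 4 < 5 < 6. The simplices of K, each written with vertices in increasing order, are:

  0-simplices (7): [0], [1], [2], [3], [4], [5], [6]
  1-simplices (11): [0,3], [0,4], [0,5], [0,6], [1,6], [2,3], [2,5], [3,4], [4,5], [4,6], [5,6]
  2-simplices (5): [0,3,4], [0,4,5], [0,4,6], [0,5,6], [4,5,6]
  3-simplices (1): [0,4,5,6]

giving chain groups C_0 ≅ Z^7, C_1 ≅ Z^11, C_2 ≅ Z^5, C_3 ≅ Z^1.

The boundary map ∂_1: C_1 → C_0 is given by ∂[p,q] = [q] − [p].
As a 7×11 matrix over Z this has rank 6, with invariant factors (1,1,1,1,1,1).

Boundary ∂_2: C_2 → C_1 sends each 2-simplex [p,q,r] to [q,r] − [p,r] + [p,q]. For instance
  ∂[0,5,6] = [5,6] − [0,6] + [0,5],
  ∂[0,3,4] = [3,4] − [0,4] + [0,3].
This gives a 11×5 integer matrix of rank 4; reducing to Smith normal form yields diagonal entries (1,1,1,1).

Boundary ∂_3: C_3 → C_2 sends each 3-simplex σ to the alternating sum Σ_i (−1)^i (σ with its i-th vertex removed). For instance
  ∂[0,4,5,6] = [4,5,6] − [0,5,6] + [0,4,6] − [0,4,5].
The 5×1 boundary matrix has rank 1 and Smith normal form diag(1).

Reading off H_k = ker ∂_k / im ∂_{k+1}:

  H_0: rank C_0 − rank ∂_1 = 7 − 6 = 1, and the invariant factors of ∂_1 are all 1, so H_0 = Z.
  H_1: rank ker ∂_1 − rank ∂_2 = (11 − 6) − 4 = 1, and the invariant factors of ∂_2 are all 1, so H_1 = Z.
  H_2: rank ker ∂_2 − rank ∂_3 = (5 − 4) − 1 = 0, and the invariant factors of ∂_3 are all 1, so H_2 = 0.
  H_3: rank ker ∂_3 − rank ∂_4 = (1 − 1) − 0 = 0, and there is no ∂_4, so H_3 = 0.

As a check, the Euler characteristic is 7 − 11 + 5 − 1 = 0, which agrees with 1 − 1 + 0 − 0 = 0.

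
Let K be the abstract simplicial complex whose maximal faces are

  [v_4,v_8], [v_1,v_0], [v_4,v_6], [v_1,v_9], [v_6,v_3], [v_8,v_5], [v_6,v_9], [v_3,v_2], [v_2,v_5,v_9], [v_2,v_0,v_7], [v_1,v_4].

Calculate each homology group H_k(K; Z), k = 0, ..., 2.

H_0 = Z,  H_1 = Z^4,  H_2 = 0.

We work with the vertex ordering v_0 < v_1 < v_2 < v_3 < v_4 < v_5 < v_6 < v_7 < v_8 < v_9. The simplices of K, each written with vertices in increasing order, are:

  0-simplices (10): [v_0], [v_1], [v_2], [v_3], [v_4], [v_5], [v_6], [v_7], [v_8], [v_9]
  1-simplices (15): (15 of them)
  2-simplices (2): [v_0,v_2,v_7], [v_2,v_5,v_9]

giving chain groups C_0 ≅ Z^10, C_1 ≅ Z^15, C_2 ≅ Z^2.

∂_1: C_1 → C_0 is given by ∂[p,q] = [q] − [p].
The 10×15 boundary matrix has rank 9 and Smith normal form diag(1,1,1,1,1,1,1,1,1).

Boundary ∂_2: C_2 → C_1 acts by ∂[p,q,r] = [q,r] − [p,r] + [p,q]. For instance
  ∂[v_0,v_2,v_7] = [v_2,v_7] − [v_0,v_7] + [v_0,v_2],
  ∂[v_2,v_5,v_9] = [v_5,v_9] − [v_2,v_9] + [v_2,v_5].
The 15×2 boundary matrix has rank 2 and Smith normal form diag(1,1).

Reading off H_k = ker ∂_k / im ∂_{k+1}:

  H_0: rank C_0 − rank ∂_1 = 10 − 9 = 1, and the invariant factors of ∂_1 are all 1, so H_0 ≅ Z.
  H_1: rank ker ∂_1 − rank ∂_2 = (15 − 9) − 2 = 4, and the invariant factors of ∂_2 are all 1, so H_1 ≅ Z^4.
  H_2: rank ker ∂_2 − rank ∂_3 = (2 − 2) − 0 = 0, and there is no ∂_3, so H_2 ≅ 0.

As a check, the Euler characteristic is 10 − 15 + 2 = -3, which agrees with 1 − 4 + 0 = -3.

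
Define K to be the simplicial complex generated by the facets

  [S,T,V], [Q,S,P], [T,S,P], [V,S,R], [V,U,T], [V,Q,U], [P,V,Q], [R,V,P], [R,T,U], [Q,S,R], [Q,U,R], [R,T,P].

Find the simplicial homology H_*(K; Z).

H_0 ≅ Z,  H_1 ≅ Z/2,  H_2 = 0.

K has 7 vertices, 18 edges, 12 triangles.
rank ∂_0 = 0, rank ∂_1 = 6 ⇒ b_0 = 7 − 0 − 6 = 1; all invariant factors of ∂_1 are 1 so no torsion. So H_0 ≅ Z.
rank ∂_1 = 6, rank ∂_2 = 12 ⇒ b_1 = 18 − 6 − 12 = 0; ∂_2 has invariant factor(s) [2] giving torsion. So H_1 ≅ Z/2.
rank ∂_2 = 12, rank ∂_3 = 0 ⇒ b_2 = 12 − 12 − 0 = 0. So H_2 ≅ 0.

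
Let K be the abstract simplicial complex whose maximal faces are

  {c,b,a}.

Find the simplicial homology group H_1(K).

H_1 = 0.

Fix the vertex order a < b < c and write every simplex with vertices in increasing order. Then dim K = 2 and the simplices of K are:

  0-simplices (3): a, b, c
  1-simplices (3): ab, ac, bc
  2-simplices (1): abc

Hence C_0 ≅ Z^3, C_1 ≅ Z^3, C_2 ≅ Z^1.

∂_1: C_1 → C_0 is given by ∂[p,q] = [q] − [p].
The resulting 3×3 matrix has rank 2, and its Smith normal form has invariant factors (1,1).

The boundary map ∂_2: C_2 → C_1 acts by ∂[p,q,r] = [q,r] − [p,r] + [p,q]. For instance
  ∂abc = bc − ac + ab.
As a 3×1 matrix over Z this has rank 1, with invariant factors (1).

Computing H_k = (kernel of ∂_k) / (image of ∂_{k+1}):

  H_1: rank ker ∂_1 − rank ∂_2 = (3 − 2) − 1 = 0, and the invariant factors of ∂_2 are all 1, so H_1 = 0.

(K is a triangulation of the 2-simplex.)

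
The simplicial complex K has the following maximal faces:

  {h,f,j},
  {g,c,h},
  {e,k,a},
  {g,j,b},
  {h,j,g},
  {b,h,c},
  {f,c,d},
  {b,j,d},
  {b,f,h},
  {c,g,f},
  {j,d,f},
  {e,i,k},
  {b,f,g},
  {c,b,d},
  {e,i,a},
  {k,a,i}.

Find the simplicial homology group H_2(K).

H_2 = Z.

We work with the vertex ordering a < b < c < d < e < f < g < h < i < j < k. The simplices of K, each written with vertices in increasing order, are:

  0-simplices (11): a, b, c, d, e, f, g, h, i, j, k
  1-simplices (24): ae, ai, ak, bc, bd, bf, bg, bh, bj, cd, cf, cg, ch, df, dj, ei, ek, fg, fh, fj, gh, gj, hj, ik
  2-simplices (16): aei, aek, aik, bcd, bch, bdj, bfg, bfh, bgj, cdf, cfg, cgh, dfj, eik, fhj, ghj

so the chain groups are C_0 ≅ Z^11, C_1 ≅ Z^24, C_2 ≅ Z^16.

The boundary map ∂_1: C_1 → C_0 sends each edge [p,q] (with p < q) to q − p.
This gives a 11×24 integer matrix of rank 9; reducing to Smith normal form yields diagonal entries (1,1,1,1,1,1,1,1,1).

The boundary map ∂_2: C_2 → C_1 sends each 2-simplex [p,q,r] to [q,r] − [p,r] + [p,q]. For instance
  ∂bgj = gj − bj + bg,
  ∂bch = ch − bh + bc.
As a 24×16 matrix over Z this has rank 15, with invariant factors (1,1,1,1,1,1,1,1,1,1,1,1,1,1,2).

Computing H_k = (kernel of ∂_k) / (image of ∂_{k+1}):

  H_2: rank ker ∂_2 − rank ∂_3 = (16 − 15) − 0 = 1, and there is no ∂_3, so H_2 ≅ Z.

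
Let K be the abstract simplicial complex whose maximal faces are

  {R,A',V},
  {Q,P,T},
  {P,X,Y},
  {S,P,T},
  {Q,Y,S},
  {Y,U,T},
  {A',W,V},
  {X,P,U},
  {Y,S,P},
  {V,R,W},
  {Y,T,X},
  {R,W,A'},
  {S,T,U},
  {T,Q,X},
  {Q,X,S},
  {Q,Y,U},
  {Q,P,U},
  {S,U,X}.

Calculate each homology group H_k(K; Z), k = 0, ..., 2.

H_0 ≅ Z^2,  H_1 ≅ Z^2,  H_2 ≅ Z^2.

Order the vertices as P < Q < R < S < T < U < V < W < X < Y < A'. Listing each simplex with vertices in this order, K has dimension 2 with simplices:

  0-simplices (11): [P], [Q], [R], [S], [T], [U], [V], [W], [X], [Y], [A']
  1-simplices (27): (27 of them)
  2-simplices (18): (18 of them)

giving chain groups C_0 ≅ Z^11, C_1 ≅ Z^27, C_2 ≅ Z^18.

∂_1: C_1 → C_0 sends each edge [p,q] (with p < q) to q − p. For instance
  ∂[P,U] = [U] − [P].
This gives a 11×27 integer matrix of rank 9; reducing to Smith normal form yields diagonal entries (1,1,1,1,1,1,1,1,1).

∂_2: C_2 → C_1 sends each 2-simplex [p,q,r] to [q,r] − [p,r] + [p,q]. For instance
  ∂[Q,S,Y] = [S,Y] − [Q,Y] + [Q,S],
  ∂[V,W,A'] = [W,A'] − [V,A'] + [V,W].
The 27×18 boundary matrix has rank 16 and Smith normal form diag(1,1,1,1,1,1,1,1,1,1,1,1,1,1,1,1).

Now H_k = ker ∂_k / im ∂_{k+1}, so:

  H_0: rank C_0 − rank ∂_1 = 11 − 9 = 2, and the invariant factors of ∂_1 are all 1, so H_0 ≅ Z^2.
  H_1: rank ker ∂_1 − rank ∂_2 = (27 − 9) − 16 = 2, and the invariant factors of ∂_2 are all 1, so H_1 ≅ Z^2.
  H_2: rank ker ∂_2 − rank ∂_3 = (18 − 16) − 0 = 2, and there is no ∂_3, so H_2 ≅ Z^2.

(K is a triangulation of the disjoint union of the 2-sphere S^2 and the torus T^2.)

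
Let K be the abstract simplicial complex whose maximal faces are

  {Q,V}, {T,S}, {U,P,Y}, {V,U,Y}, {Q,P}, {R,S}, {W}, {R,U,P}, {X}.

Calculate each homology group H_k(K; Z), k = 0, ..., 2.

H_0 ≅ Z^3,  H_1 ≅ Z,  H_2 = 0.

We work with the vertex ordering P < Q < R < S < T < U < V < W < X < Y. The simplices of K, each written with vertices in increasing order, are:

  0-simplices (10): P, Q, R, S, T, U, V, W, X, Y
  1-simplices (11): PQ, PR, PU, PY, QV, RS, RU, ST, UV, UY, VY
  2-simplices (3): PRU, PUY, UVY

giving chain groups C_0 ≅ Z^10, C_1 ≅ Z^11, C_2 ≅ Z^3.

The boundary map ∂_1: C_1 → C_0 maps an edge to its endpoints' difference, ∂[p,q] = q − p. For instance
  ∂RS = S − R.
As a 10×11 matrix over Z this has rank 7, with invariant factors (1,1,1,1,1,1,1).

∂_2: C_2 → C_1 maps a triangle to the signed sum of its edges. For instance
  ∂UVY = VY − UY + UV,
  ∂PUY = UY − PY + PU.
As a 11×3 matrix over Z this has rank 3, with invariant factors (1,1,1).

Computing H_k = (kernel of ∂_k) / (image of ∂_{k+1}):

  H_0: rank C_0 − rank ∂_1 = 10 − 7 = 3, and the invariant factors of ∂_1 are all 1, so H_0 ≅ Z^3.
  H_1: rank ker ∂_1 − rank ∂_2 = (11 − 7) − 3 = 1, and the invariant factors of ∂_2 are all 1, so H_1 ≅ Z.
  H_2: rank ker ∂_2 − rank ∂_3 = (3 − 3) − 0 = 0, and there is no ∂_3, so H_2 ≅ 0.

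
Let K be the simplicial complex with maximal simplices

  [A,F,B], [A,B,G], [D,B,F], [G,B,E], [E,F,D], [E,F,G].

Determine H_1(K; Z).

Fix the vertex order A < B < D < E < F < G and write every simplex with vertices in increasing order. Then dim K = 2 and the simplices of K are:

  0-simplices (6): A, B, D, E, F, G
  1-simplices (12): AB, AF, AG, BD, BE, BF, BG, DE, DF, EF, EG, FG
  2-simplices (6): ABF, ABG, BDF, BEG, DEF, EFG

so the chain groups are C_0 ≅ Z^6, C_1 ≅ Z^12, C_2 ≅ Z^6.

Boundary ∂_1: C_1 → C_0 maps an edge to its endpoints' difference, ∂[p,q] = q − p. For instance
  ∂EG = G − E.
As a 6×12 matrix over Z this has rank 5, with invariant factors (1,1,1,1,1).

Boundary ∂_2: C_2 → C_1 sends each 2-simplex [p,q,r] to [q,r] − [p,r] + [p,q]. For instance
  ∂BDF = DF − BF + BD,
  ∂EFG = FG − EG + EF.
As a 12×6 matrix over Z this has rank 6, with invariant factors (1,1,1,1,1,1).

Now H_k = ker ∂_k / im ∂_{k+1}, so:

  H_1: rank ker ∂_1 − rank ∂_2 = (12 − 5) − 6 = 1, and the invariant factors of ∂_2 are all 1, so H_1 ≅ Z.

(K is a triangulation of the cylinder S^1 x I.)

H_1 ≅ Z.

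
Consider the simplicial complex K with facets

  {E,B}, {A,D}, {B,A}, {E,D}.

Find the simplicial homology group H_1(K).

H_1 ≅ Z.

Take the total order A < B < D < E on the vertex set. Then K (dimension 1) consists of the simplices:

  0-simplices (4): A, B, D, E
  1-simplices (4): AB, AD, BE, DE

Hence C_0 ≅ Z^4, C_1 ≅ Z^4.

The boundary map ∂_1: C_1 → C_0 sends each edge [p,q] (with p < q) to q − p.
This gives a 4×4 integer matrix of rank 3; reducing to Smith normal form yields diagonal entries (1,1,1).

From H_k ≅ ker(∂_k) / im(∂_{k+1}) we obtain:

  H_1: rank ker ∂_1 − rank ∂_2 = (4 − 3) − 0 = 1, and there is no ∂_2, so H_1 ≅ Z.

(K is a triangulation of the circle S^1.)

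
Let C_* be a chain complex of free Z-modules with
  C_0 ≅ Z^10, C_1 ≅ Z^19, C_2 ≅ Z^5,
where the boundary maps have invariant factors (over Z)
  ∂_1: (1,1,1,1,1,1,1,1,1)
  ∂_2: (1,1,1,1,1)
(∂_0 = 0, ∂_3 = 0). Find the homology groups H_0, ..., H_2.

H_0: b_0 = 10 − 0 − 9 = 1; torsion from ∂_1 factors > 1: none. So H_0 ≅ Z.
H_1: b_1 = 19 − 9 − 5 = 5; torsion from ∂_2 factors > 1: none. So H_1 ≅ Z^5.
H_2: b_2 = 5 − 5 − 0 = 0; torsion from ∂_3 factors > 1: none. So H_2 ≅ 0.

H_0 ≅ Z,  H_1 ≅ Z^5,  H_2 = 0.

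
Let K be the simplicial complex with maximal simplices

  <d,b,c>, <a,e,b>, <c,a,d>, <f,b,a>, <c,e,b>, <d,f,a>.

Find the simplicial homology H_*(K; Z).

Order the vertices as a < b < c < d < e < f. Listing each simplex with vertices in this order, K has dimension 2 with simplices:

  0-simplices (6): a, b, c, d, e, f
  1-simplices (12): ab, ac, ad, ae, af, bc, bd, be, bf, cd, ce, df
  2-simplices (6): abe, abf, acd, adf, bcd, bce

giving chain groups C_0 ≅ Z^6, C_1 ≅ Z^12, C_2 ≅ Z^6.

∂_1: C_1 → C_0 maps an edge to its endpoints' difference, ∂[p,q] = q − p. For instance
  ∂bd = d − b.
The resulting 6×12 matrix has rank 5, and its Smith normal form has invariant factors (1,1,1,1,1).

Boundary ∂_2: C_2 → C_1 maps a triangle to the signed sum of its edges. For instance
  ∂bce = ce − be + bc,
  ∂bcd = cd − bd + bc.
As a 12×6 matrix over Z this has rank 6, with invariant factors (1,1,1,1,1,1).

Reading off H_k = ker ∂_k / im ∂_{k+1}:

  H_0: rank C_0 − rank ∂_1 = 6 − 5 = 1, and the invariant factors of ∂_1 are all 1, so H_0 = Z.
  H_1: rank ker ∂_1 − rank ∂_2 = (12 − 5) − 6 = 1, and the invariant factors of ∂_2 are all 1, so H_1 = Z.
  H_2: rank ker ∂_2 − rank ∂_3 = (6 − 6) − 0 = 0, and there is no ∂_3, so H_2 = 0.

As a check, the Euler characteristic is 6 − 12 + 6 = 0, which agrees with 1 − 1 + 0 = 0.
(K is a triangulation of the cylinder S^1 x I.)

H_0 ≅ Z,  H_1 ≅ Z,  H_2 = 0.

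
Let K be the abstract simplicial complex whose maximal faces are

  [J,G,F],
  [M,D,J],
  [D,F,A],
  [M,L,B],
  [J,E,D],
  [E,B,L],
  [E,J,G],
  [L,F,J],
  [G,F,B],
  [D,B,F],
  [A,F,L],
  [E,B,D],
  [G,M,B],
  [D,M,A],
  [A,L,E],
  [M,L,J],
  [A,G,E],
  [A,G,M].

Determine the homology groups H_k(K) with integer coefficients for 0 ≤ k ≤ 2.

We work with the vertex ordering A < B < D < E < F < G < J < L < M. The simplices of K, each written with vertices in increasing order, are:

  0-simplices (9): A, B, D, E, F, G, J, L, M
  1-simplices (27): AD, AE, AF, AG, AL, AM, BD, BE, BF, BG, BL, BM, DE, DF, DJ, DM, EG, EJ, EL, FG, FJ, FL, GJ, GM, JL, JM, LM
  2-simplices (18): ADF, ADM, AEG, AEL, AFL, AGM, BDE, BDF, BEL, BFG, BGM, BLM, DEJ, DJM, EGJ, FGJ, FJL, JLM

so the chain groups are C_0 ≅ Z^9, C_1 ≅ Z^27, C_2 ≅ Z^18.

The boundary map ∂_1: C_1 → C_0 sends each edge [p,q] (with p < q) to q − p. For instance
  ∂AM = M − A.
This gives a 9×27 integer matrix of rank 8; reducing to Smith normal form yields diagonal entries (1,1,1,1,1,1,1,1).

∂_2: C_2 → C_1 acts by ∂[p,q,r] = [q,r] − [p,r] + [p,q]. For instance
  ∂EGJ = GJ − EJ + EG,
  ∂FJL = JL − FL + FJ.
The resulting 27×18 matrix has rank 17, and its Smith normal form has invariant factors (1,1,1,1,1,1,1,1,1,1,1,1,1,1,1,1,1).

Computing H_k = (kernel of ∂_k) / (image of ∂_{k+1}):

  H_0: rank C_0 − rank ∂_1 = 9 − 8 = 1, and the invariant factors of ∂_1 are all 1, so H_0 ≅ Z.
  H_1: rank ker ∂_1 − rank ∂_2 = (27 − 8) − 17 = 2, and the invariant factors of ∂_2 are all 1, so H_1 ≅ Z^2.
  H_2: rank ker ∂_2 − rank ∂_3 = (18 − 17) − 0 = 1, and there is no ∂_3, so H_2 ≅ Z.

(K is a triangulation of the torus T^2.)

H_0 = Z,  H_1 = Z^2,  H_2 = Z.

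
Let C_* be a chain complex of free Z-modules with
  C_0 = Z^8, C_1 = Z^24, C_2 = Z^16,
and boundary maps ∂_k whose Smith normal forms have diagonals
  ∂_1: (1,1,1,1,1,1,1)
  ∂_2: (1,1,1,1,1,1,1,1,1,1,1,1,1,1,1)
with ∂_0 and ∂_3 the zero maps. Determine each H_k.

H_0 ≅ Z,  H_1 ≅ Z^2,  H_2 ≅ Z.

H_0: b_0 = 8 − 0 − 7 = 1; torsion from ∂_1 factors > 1: none. So H_0 ≅ Z.
H_1: b_1 = 24 − 7 − 15 = 2; torsion from ∂_2 factors > 1: none. So H_1 ≅ Z^2.
H_2: b_2 = 16 − 15 − 0 = 1; torsion from ∂_3 factors > 1: none. So H_2 ≅ Z.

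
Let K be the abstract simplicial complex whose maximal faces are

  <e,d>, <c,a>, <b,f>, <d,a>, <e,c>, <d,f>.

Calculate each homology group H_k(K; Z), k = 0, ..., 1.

H_0 = Z,  H_1 = Z.

Order the vertices as a < b < c < d < e < f. Listing each simplex with vertices in this order, K has dimension 1 with simplices:

  0-simplices (6): a, b, c, d, e, f
  1-simplices (6): ac, ad, bf, ce, de, df

Hence C_0 ≅ Z^6, C_1 ≅ Z^6.

∂_1: C_1 → C_0 is given by ∂[p,q] = [q] − [p].
As a 6×6 matrix over Z this has rank 5, with invariant factors (1,1,1,1,1).

Now H_k = ker ∂_k / im ∂_{k+1}, so:

  H_0: rank C_0 − rank ∂_1 = 6 − 5 = 1, and the invariant factors of ∂_1 are all 1, so H_0 = Z.
  H_1: rank ker ∂_1 − rank ∂_2 = (6 − 5) − 0 = 1, and there is no ∂_2, so H_1 = Z.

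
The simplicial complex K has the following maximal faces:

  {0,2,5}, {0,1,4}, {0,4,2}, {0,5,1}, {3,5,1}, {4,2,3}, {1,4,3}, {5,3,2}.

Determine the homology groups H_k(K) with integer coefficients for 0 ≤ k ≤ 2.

Take the total order 0 < 1 < 2 < 3 < 4 < 5 on the vertex set. Then K (dimension 2) consists of the simplices:

  0-simplices (6): [0], [1], [2], [3], [4], [5]
  1-simplices (12): [0,1], [0,2], [0,4], [0,5], [1,3], [1,4], [1,5], [2,3], [2,4], [2,5], [3,4], [3,5]
  2-simplices (8): [0,1,4], [0,1,5], [0,2,4], [0,2,5], [1,3,4], [1,3,5], [2,3,4], [2,3,5]

so the chain groups are C_0 ≅ Z^6, C_1 ≅ Z^12, C_2 ≅ Z^8.

∂_1: C_1 → C_0 sends each edge [p,q] (with p < q) to q − p.
This gives a 6×12 integer matrix of rank 5; reducing to Smith normal form yields diagonal entries (1,1,1,1,1).

Boundary ∂_2: C_2 → C_1 sends each 2-simplex [p,q,r] to [q,r] − [p,r] + [p,q]. For instance
  ∂[1,3,5] = [3,5] − [1,5] + [1,3],
  ∂[0,1,5] = [1,5] − [0,5] + [0,1].
As a 12×8 matrix over Z this has rank 7, with invariant factors (1,1,1,1,1,1,1).

Now H_k = ker ∂_k / im ∂_{k+1}, so:

  H_0: rank C_0 − rank ∂_1 = 6 − 5 = 1, and the invariant factors of ∂_1 are all 1, so H_0 = Z.
  H_1: rank ker ∂_1 − rank ∂_2 = (12 − 5) − 7 = 0, and the invariant factors of ∂_2 are all 1, so H_1 = 0.
  H_2: rank ker ∂_2 − rank ∂_3 = (8 − 7) − 0 = 1, and there is no ∂_3, so H_2 = Z.

H_0 = Z,  H_1 = 0,  H_2 = Z.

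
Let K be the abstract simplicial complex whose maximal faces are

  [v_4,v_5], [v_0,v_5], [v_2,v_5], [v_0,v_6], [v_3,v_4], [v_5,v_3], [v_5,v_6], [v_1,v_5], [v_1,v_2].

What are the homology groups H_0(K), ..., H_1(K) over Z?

H_0 ≅ Z,  H_1 ≅ Z^3.

Order the vertices as v_0 < v_1 < v_2 < v_3 < v_4 < v_5 < v_6. Listing each simplex with vertices in this order, K has dimension 1 with simplices:

  0-simplices (7): [v_0], [v_1], [v_2], [v_3], [v_4], [v_5], [v_6]
  1-simplices (9): [v_0,v_5], [v_0,v_6], [v_1,v_2], [v_1,v_5], [v_2,v_5], [v_3,v_4], [v_3,v_5], [v_4,v_5], [v_5,v_6]

giving chain groups C_0 ≅ Z^7, C_1 ≅ Z^9.

Boundary ∂_1: C_1 → C_0 sends each edge [p,q] (with p < q) to q − p. For instance
  ∂[v_4,v_5] = [v_5] − [v_4].
The resulting 7×9 matrix has rank 6, and its Smith normal form has invariant factors (1,1,1,1,1,1).

Computing H_k = (kernel of ∂_k) / (image of ∂_{k+1}):

  H_0: rank C_0 − rank ∂_1 = 7 − 6 = 1, and the invariant factors of ∂_1 are all 1, so H_0 = Z.
  H_1: rank ker ∂_1 − rank ∂_2 = (9 − 6) − 0 = 3, and there is no ∂_2, so H_1 = Z^3.

As a check, the Euler characteristic is 7 − 9 = -2, which agrees with 1 − 3 = -2.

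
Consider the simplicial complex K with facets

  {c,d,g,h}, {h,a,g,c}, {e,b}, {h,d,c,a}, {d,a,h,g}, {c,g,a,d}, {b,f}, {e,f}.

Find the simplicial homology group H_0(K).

Order the vertices as a < b < c < d < e < f < g < h. Listing each simplex with vertices in this order, K has dimension 3 with simplices:

  0-simplices (8): a, b, c, d, e, f, g, h
  1-simplices (13): ac, ad, ag, ah, be, bf, cd, cg, ch, dg, dh, ef, gh
  2-simplices (10): acd, acg, ach, adg, adh, agh, cdg, cdh, cgh, dgh
  3-simplices (5): acdg, acdh, acgh, adgh, cdgh

so the chain groups are C_0 ≅ Z^8, C_1 ≅ Z^13, C_2 ≅ Z^10, C_3 ≅ Z^5.

Boundary ∂_1: C_1 → C_0 maps an edge to its endpoints' difference, ∂[p,q] = q − p. For instance
  ∂bf = f − b.
The resulting 8×13 matrix has rank 6, and its Smith normal form has invariant factors (1,1,1,1,1,1).

Boundary ∂_2: C_2 → C_1 sends each 2-simplex [p,q,r] to [q,r] − [p,r] + [p,q]. For instance
  ∂adh = dh − ah + ad,
  ∂cdh = dh − ch + cd.
As a 13×10 matrix over Z this has rank 6, with invariant factors (1,1,1,1,1,1).

Boundary ∂_3: C_3 → C_2 sends each 3-simplex σ to the alternating sum Σ_i (−1)^i (σ with its i-th vertex removed). For instance
  ∂acdh = cdh − adh + ach − acd,
  ∂acgh = cgh − agh + ach − acg.
The resulting 10×5 matrix has rank 4, and its Smith normal form has invariant factors (1,1,1,1).

From H_k ≅ ker(∂_k) / im(∂_{k+1}) we obtain:

  H_0: rank C_0 − rank ∂_1 = 8 − 6 = 2, and the invariant factors of ∂_1 are all 1, so H_0 ≅ Z^2.

(K is a triangulation of the disjoint union of the 3-sphere S^3 and the circle S^1.)

H_0 ≅ Z^2.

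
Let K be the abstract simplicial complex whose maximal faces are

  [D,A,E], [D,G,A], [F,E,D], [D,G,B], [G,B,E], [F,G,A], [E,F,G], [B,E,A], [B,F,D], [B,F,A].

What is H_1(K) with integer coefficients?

H_1 ≅ Z/2.

Order the vertices as A < B < D < E < F < G. Listing each simplex with vertices in this order, K has dimension 2 with simplices:

  0-simplices (6): A, B, D, E, F, G
  1-simplices (15): AB, AD, AE, AF, AG, BD, BE, BF, BG, DE, DF, DG, EF, EG, FG
  2-simplices (10): ABE, ABF, ADE, ADG, AFG, BDF, BDG, BEG, DEF, EFG

so the chain groups are C_0 ≅ Z^6, C_1 ≅ Z^15, C_2 ≅ Z^10.

The boundary map ∂_1: C_1 → C_0 is given by ∂[p,q] = [q] − [p]. For instance
  ∂DE = E − D.
The 6×15 boundary matrix has rank 5 and Smith normal form diag(1,1,1,1,1).

The boundary map ∂_2: C_2 → C_1 maps a triangle to the signed sum of its edges. For instance
  ∂AFG = FG − AG + AF,
  ∂BEG = EG − BG + BE.
The resulting 15×10 matrix has rank 10, and its Smith normal form has invariant factors (1,1,1,1,1,1,1,1,1,2).

Reading off H_k = ker ∂_k / im ∂_{k+1}:

  H_1: rank ker ∂_1 − rank ∂_2 = (15 − 5) − 10 = 0, and ∂_2 has invariant factor 2 > 1, so H_1 = Z/2.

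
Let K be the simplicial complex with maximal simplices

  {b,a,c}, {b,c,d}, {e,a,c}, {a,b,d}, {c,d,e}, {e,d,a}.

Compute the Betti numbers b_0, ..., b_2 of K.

b_0 = 1, b_1 = 0, b_2 = 1.

Order the vertices as a < b < c < d < e. Listing each simplex with vertices in this order, K has dimension 2 with simplices:

  0-simplices (5): a, b, c, d, e
  1-simplices (9): ab, ac, ad, ae, bc, bd, cd, ce, de
  2-simplices (6): abc, abd, ace, ade, bcd, cde

giving chain groups C_0 ≅ Z^5, C_1 ≅ Z^9, C_2 ≅ Z^6.

∂_1: C_1 → C_0 is given by ∂[p,q] = [q] − [p].
This gives a 5×9 integer matrix of rank 4; reducing to Smith normal form yields diagonal entries (1,1,1,1).

Boundary ∂_2: C_2 → C_1 acts by ∂[p,q,r] = [q,r] − [p,r] + [p,q]. For instance
  ∂bcd = cd − bd + bc,
  ∂ace = ce − ae + ac.
As a 9×6 matrix over Z this has rank 5, with invariant factors (1,1,1,1,1).

From H_k ≅ ker(∂_k) / im(∂_{k+1}) we obtain:

  H_0: rank C_0 − rank ∂_1 = 5 − 4 = 1, and the invariant factors of ∂_1 are all 1, so H_0 = Z.
  H_1: rank ker ∂_1 − rank ∂_2 = (9 − 4) − 5 = 0, and the invariant factors of ∂_2 are all 1, so H_1 = 0.
  H_2: rank ker ∂_2 − rank ∂_3 = (6 − 5) − 0 = 1, and there is no ∂_3, so H_2 = Z.

Hence the Betti numbers are b_0 = 1, b_1 = 0, b_2 = 1.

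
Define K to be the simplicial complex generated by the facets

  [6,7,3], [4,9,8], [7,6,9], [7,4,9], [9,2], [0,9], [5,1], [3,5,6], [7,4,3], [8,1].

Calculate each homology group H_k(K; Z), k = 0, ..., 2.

Order the vertices as 0 < 1 < 2 < 3 < 4 < 5 < 6 < 7 < 8 < 9. Listing each simplex with vertices in this order, K has dimension 2 with simplices:

  0-simplices (10): [0], [1], [2], [3], [4], [5], [6], [7], [8], [9]
  1-simplices (16): [0,9], [1,5], [1,8], [2,9], [3,4], [3,5], [3,6], [3,7], [4,7], [4,8], [4,9], [5,6], [6,7], [6,9], [7,9], [8,9]
  2-simplices (6): [3,4,7], [3,5,6], [3,6,7], [4,7,9], [4,8,9], [6,7,9]

giving chain groups C_0 ≅ Z^10, C_1 ≅ Z^16, C_2 ≅ Z^6.

Boundary ∂_1: C_1 → C_0 maps an edge to its endpoints' difference, ∂[p,q] = q − p. For instance
  ∂[2,9] = [9] − [2].
The resulting 10×16 matrix has rank 9, and its Smith normal form has invariant factors (1,1,1,1,1,1,1,1,1).

∂_2: C_2 → C_1 maps a triangle to the signed sum of its edges. For instance
  ∂[3,5,6] = [5,6] − [3,6] + [3,5],
  ∂[3,6,7] = [6,7] − [3,7] + [3,6].
This gives a 16×6 integer matrix of rank 6; reducing to Smith normal form yields diagonal entries (1,1,1,1,1,1).

Now H_k = ker ∂_k / im ∂_{k+1}, so:

  H_0: rank C_0 − rank ∂_1 = 10 − 9 = 1, and the invariant factors of ∂_1 are all 1, so H_0 ≅ Z.
  H_1: rank ker ∂_1 − rank ∂_2 = (16 − 9) − 6 = 1, and the invariant factors of ∂_2 are all 1, so H_1 ≅ Z.
  H_2: rank ker ∂_2 − rank ∂_3 = (6 − 6) − 0 = 0, and there is no ∂_3, so H_2 ≅ 0.

As a check, the Euler characteristic is 10 − 16 + 6 = 0, which agrees with 1 − 1 + 0 = 0.

H_0 ≅ Z,  H_1 ≅ Z,  H_2 = 0.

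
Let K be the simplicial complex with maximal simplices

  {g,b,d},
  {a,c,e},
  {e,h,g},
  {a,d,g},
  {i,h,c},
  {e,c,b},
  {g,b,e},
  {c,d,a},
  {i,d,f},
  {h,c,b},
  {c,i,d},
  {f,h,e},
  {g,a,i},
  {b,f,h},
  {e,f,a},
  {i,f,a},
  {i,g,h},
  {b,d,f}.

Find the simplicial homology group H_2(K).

H_2 ≅ 0.

Order the vertices as a < b < c < d < e < f < g < h < i. Listing each simplex with vertices in this order, K has dimension 2 with simplices:

  0-simplices (9): a, b, c, d, e, f, g, h, i
  1-simplices (27): ac, ad, ae, af, ag, ai, bc, bd, be, bf, bg, bh, cd, ce, ch, ci, df, dg, di, ef, eg, eh, fh, fi, gh, gi, hi
  2-simplices (18): acd, ace, adg, aef, afi, agi, bce, bch, bdf, bdg, beg, bfh, cdi, chi, dfi, efh, egh, ghi

giving chain groups C_0 ≅ Z^9, C_1 ≅ Z^27, C_2 ≅ Z^18.

∂_1: C_1 → C_0 maps an edge to its endpoints' difference, ∂[p,q] = q − p. For instance
  ∂gh = h − g.
The 9×27 boundary matrix has rank 8 and Smith normal form diag(1,1,1,1,1,1,1,1).

Boundary ∂_2: C_2 → C_1 sends each 2-simplex [p,q,r] to [q,r] − [p,r] + [p,q]. For instance
  ∂egh = gh − eh + eg,
  ∂beg = eg − bg + be.
As a 27×18 matrix over Z this has rank 18, with invariant factors (1,1,1,1,1,1,1,1,1,1,1,1,1,1,1,1,1,2).

Reading off H_k = ker ∂_k / im ∂_{k+1}:

  H_2: rank ker ∂_2 − rank ∂_3 = (18 − 18) − 0 = 0, and there is no ∂_3, so H_2 ≅ 0.

(K is a triangulation of the Klein bottle.)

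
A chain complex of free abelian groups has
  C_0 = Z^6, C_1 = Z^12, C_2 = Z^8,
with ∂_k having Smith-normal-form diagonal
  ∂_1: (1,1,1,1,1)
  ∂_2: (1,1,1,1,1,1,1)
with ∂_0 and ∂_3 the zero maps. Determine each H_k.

H_0 = Z,  H_1 = 0,  H_2 = Z.

H_0: b_0 = 6 − 0 − 5 = 1; torsion from ∂_1 factors > 1: none. So H_0 = Z.
H_1: b_1 = 12 − 5 − 7 = 0; torsion from ∂_2 factors > 1: none. So H_1 = 0.
H_2: b_2 = 8 − 7 − 0 = 1; torsion from ∂_3 factors > 1: none. So H_2 = Z.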